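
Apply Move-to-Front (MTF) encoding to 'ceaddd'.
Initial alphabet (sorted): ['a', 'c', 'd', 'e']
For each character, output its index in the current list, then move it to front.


MTF encoding:
'c': index 1 in ['a', 'c', 'd', 'e'] -> ['c', 'a', 'd', 'e']
'e': index 3 in ['c', 'a', 'd', 'e'] -> ['e', 'c', 'a', 'd']
'a': index 2 in ['e', 'c', 'a', 'd'] -> ['a', 'e', 'c', 'd']
'd': index 3 in ['a', 'e', 'c', 'd'] -> ['d', 'a', 'e', 'c']
'd': index 0 in ['d', 'a', 'e', 'c'] -> ['d', 'a', 'e', 'c']
'd': index 0 in ['d', 'a', 'e', 'c'] -> ['d', 'a', 'e', 'c']


Output: [1, 3, 2, 3, 0, 0]


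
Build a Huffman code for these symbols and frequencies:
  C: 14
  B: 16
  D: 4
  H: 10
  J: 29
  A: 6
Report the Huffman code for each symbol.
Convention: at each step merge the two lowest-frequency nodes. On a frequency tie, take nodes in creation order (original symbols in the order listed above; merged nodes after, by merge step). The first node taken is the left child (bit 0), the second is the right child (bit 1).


Huffman tree construction:
Step 1: Merge D(4) + A(6) = 10
Step 2: Merge H(10) + (D+A)(10) = 20
Step 3: Merge C(14) + B(16) = 30
Step 4: Merge (H+(D+A))(20) + J(29) = 49
Step 5: Merge (C+B)(30) + ((H+(D+A))+J)(49) = 79
Read each symbol's code off the tree from the root (left child = 0, right child = 1).

Codes:
  C: 00 (length 2)
  B: 01 (length 2)
  D: 1010 (length 4)
  H: 100 (length 3)
  J: 11 (length 2)
  A: 1011 (length 4)
Average code length: 188/79 = 2.3797 bits/symbol


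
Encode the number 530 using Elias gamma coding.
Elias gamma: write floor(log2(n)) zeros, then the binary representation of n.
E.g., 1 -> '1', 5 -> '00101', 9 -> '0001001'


num_bits = floor(log2(530)) + 1 = 10
leading_zeros = num_bits - 1 = 9
binary(530) = 1000010010

Elias gamma(530) = '000000000' + '1000010010' = 0000000001000010010 (19 bits)


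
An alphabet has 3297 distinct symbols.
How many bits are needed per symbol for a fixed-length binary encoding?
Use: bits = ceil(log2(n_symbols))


log2(3297) = 11.6869
Bracket: 2^11 = 2048 < 3297 <= 2^12 = 4096
So ceil(log2(3297)) = 12

bits = ceil(log2(3297)) = ceil(11.6869) = 12 bits


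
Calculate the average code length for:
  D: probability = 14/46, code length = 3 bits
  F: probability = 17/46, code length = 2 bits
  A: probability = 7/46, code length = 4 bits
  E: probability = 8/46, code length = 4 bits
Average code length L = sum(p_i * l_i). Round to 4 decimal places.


Weighted contributions p_i * l_i:
  D: (14/46) * 3 = 42/46
  F: (17/46) * 2 = 34/46
  A: (7/46) * 4 = 28/46
  E: (8/46) * 4 = 32/46
Sum = (42 + 34 + 28 + 32)/46 = 136/46

L = 136/46 = 2.9565 bits/symbol


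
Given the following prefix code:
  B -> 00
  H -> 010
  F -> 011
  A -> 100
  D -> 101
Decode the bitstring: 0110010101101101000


Decoding step by step:
Bits 011 -> F
Bits 00 -> B
Bits 101 -> D
Bits 011 -> F
Bits 011 -> F
Bits 010 -> H
Bits 00 -> B


Decoded message: FBDFFHB


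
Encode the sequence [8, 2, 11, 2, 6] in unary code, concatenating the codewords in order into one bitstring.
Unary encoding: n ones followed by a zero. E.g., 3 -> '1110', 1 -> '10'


Encode each number as n ones followed by a terminating 0:
  8 -> 111111110 (9 bits)
  2 -> 110 (3 bits)
  11 -> 111111111110 (12 bits)
  2 -> 110 (3 bits)
  6 -> 1111110 (7 bits)
Total length = 9 + 3 + 12 + 3 + 7 = 34 bits.

Unary([8, 2, 11, 2, 6]) = 1111111101101111111111101101111110 (34 bits)


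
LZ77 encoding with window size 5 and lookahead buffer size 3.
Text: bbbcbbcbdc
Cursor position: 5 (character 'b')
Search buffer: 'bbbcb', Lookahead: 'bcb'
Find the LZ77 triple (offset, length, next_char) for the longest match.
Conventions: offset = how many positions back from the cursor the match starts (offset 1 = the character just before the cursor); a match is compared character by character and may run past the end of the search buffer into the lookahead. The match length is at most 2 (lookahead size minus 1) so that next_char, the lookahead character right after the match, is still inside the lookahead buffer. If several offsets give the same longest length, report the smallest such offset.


Try each offset into the search buffer:
  offset=1 (pos 4, char 'b'): match length 1
  offset=2 (pos 3, char 'c'): match length 0
  offset=3 (pos 2, char 'b'): match length 2
  offset=4 (pos 1, char 'b'): match length 1
  offset=5 (pos 0, char 'b'): match length 1
Longest match has length 2 at offset 3.
next_char = character at position 5 + 2 = 7 -> 'b'

Best match: offset=3, length=2 (matching 'bc' starting at position 2)
LZ77 triple: (3, 2, 'b')


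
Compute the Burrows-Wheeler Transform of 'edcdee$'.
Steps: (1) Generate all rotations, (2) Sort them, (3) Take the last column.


Rotations (sorted):
  0: $edcdee -> last char: e
  1: cdee$ed -> last char: d
  2: dcdee$e -> last char: e
  3: dee$edc -> last char: c
  4: e$edcde -> last char: e
  5: edcdee$ -> last char: $
  6: ee$edcd -> last char: d


BWT = edece$d


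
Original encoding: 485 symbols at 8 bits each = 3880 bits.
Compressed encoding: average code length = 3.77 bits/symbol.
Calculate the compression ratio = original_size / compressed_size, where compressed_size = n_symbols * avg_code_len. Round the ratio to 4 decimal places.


original_size = n_symbols * orig_bits = 485 * 8 = 3880 bits
compressed_size = n_symbols * avg_code_len = 485 * 3.77 = 1828.45 bits
ratio = original_size / compressed_size = 3880 / 1828.45 = 2.122

Compression ratio = 2.122


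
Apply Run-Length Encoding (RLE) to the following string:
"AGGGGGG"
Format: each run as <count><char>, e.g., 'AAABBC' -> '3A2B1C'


Scanning runs left to right:
  i=0: run of 'A' x 1 -> '1A'
  i=1: run of 'G' x 6 -> '6G'

RLE = 1A6G


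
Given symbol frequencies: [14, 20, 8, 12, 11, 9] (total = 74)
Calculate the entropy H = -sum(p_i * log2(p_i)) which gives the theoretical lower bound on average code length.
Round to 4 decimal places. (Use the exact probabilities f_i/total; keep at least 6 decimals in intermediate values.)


Per-symbol terms -p_i * log2(p_i) with p_i = f_i/74:
  p = 14/74 = 0.189189: log2(p) = -2.402098, -p*log2(p) = 0.454451
  p = 20/74 = 0.270270: log2(p) = -1.887525, -p*log2(p) = 0.510142
  p = 8/74 = 0.108108: log2(p) = -3.209453, -p*log2(p) = 0.346968
  p = 12/74 = 0.162162: log2(p) = -2.624491, -p*log2(p) = 0.425593
  p = 11/74 = 0.148649: log2(p) = -2.750022, -p*log2(p) = 0.408787
  p = 9/74 = 0.121622: log2(p) = -3.039528, -p*log2(p) = 0.369672
H = 0.454451 + 0.510142 + 0.346968 + 0.425593 + 0.408787 + 0.369672 = 2.515613

H = 2.5156 bits/symbol


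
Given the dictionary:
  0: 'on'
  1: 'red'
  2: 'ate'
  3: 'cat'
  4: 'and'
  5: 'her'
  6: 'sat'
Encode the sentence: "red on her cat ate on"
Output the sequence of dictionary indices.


Look up each word in the dictionary:
  'red' -> 1
  'on' -> 0
  'her' -> 5
  'cat' -> 3
  'ate' -> 2
  'on' -> 0

Encoded: [1, 0, 5, 3, 2, 0]


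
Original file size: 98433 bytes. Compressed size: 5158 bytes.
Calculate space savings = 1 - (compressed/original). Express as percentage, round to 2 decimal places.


ratio = compressed/original = 5158/98433 = 0.052401
savings = 1 - ratio = 1 - 0.052401 = 0.947599
as a percentage: 0.947599 * 100 = 94.76%

Space savings = 1 - 5158/98433 = 94.76%


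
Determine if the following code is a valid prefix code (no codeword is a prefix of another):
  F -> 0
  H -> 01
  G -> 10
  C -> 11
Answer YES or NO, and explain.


Checking each pair (does one codeword prefix another?):
  F='0' vs H='01': prefix -- VIOLATION

NO -- this is NOT a valid prefix code. F (0) is a prefix of H (01).


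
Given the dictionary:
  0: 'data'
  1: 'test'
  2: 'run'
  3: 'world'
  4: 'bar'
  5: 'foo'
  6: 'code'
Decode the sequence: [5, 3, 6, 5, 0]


Look up each index in the dictionary:
  5 -> 'foo'
  3 -> 'world'
  6 -> 'code'
  5 -> 'foo'
  0 -> 'data'

Decoded: "foo world code foo data"


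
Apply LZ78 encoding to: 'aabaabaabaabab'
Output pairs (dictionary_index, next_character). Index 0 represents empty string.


LZ78 encoding steps:
Dictionary: {0: ''}
Step 1: w='' (idx 0), next='a' -> output (0, 'a'), add 'a' as idx 1
Step 2: w='a' (idx 1), next='b' -> output (1, 'b'), add 'ab' as idx 2
Step 3: w='a' (idx 1), next='a' -> output (1, 'a'), add 'aa' as idx 3
Step 4: w='' (idx 0), next='b' -> output (0, 'b'), add 'b' as idx 4
Step 5: w='aa' (idx 3), next='b' -> output (3, 'b'), add 'aab' as idx 5
Step 6: w='aab' (idx 5), next='a' -> output (5, 'a'), add 'aaba' as idx 6
Step 7: w='b' (idx 4), end of input -> output (4, '')


Encoded: [(0, 'a'), (1, 'b'), (1, 'a'), (0, 'b'), (3, 'b'), (5, 'a'), (4, '')]


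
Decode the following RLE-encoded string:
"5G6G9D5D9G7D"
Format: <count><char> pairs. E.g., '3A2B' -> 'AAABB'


Expanding each <count><char> pair:
  5G -> 'GGGGG'
  6G -> 'GGGGGG'
  9D -> 'DDDDDDDDD'
  5D -> 'DDDDD'
  9G -> 'GGGGGGGGG'
  7D -> 'DDDDDDD'

Decoded = GGGGGGGGGGGDDDDDDDDDDDDDDGGGGGGGGGDDDDDDD


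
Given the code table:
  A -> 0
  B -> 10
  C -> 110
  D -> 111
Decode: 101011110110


Decoding:
10 -> B
10 -> B
111 -> D
10 -> B
110 -> C


Result: BBDBC


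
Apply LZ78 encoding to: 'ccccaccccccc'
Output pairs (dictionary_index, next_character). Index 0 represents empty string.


LZ78 encoding steps:
Dictionary: {0: ''}
Step 1: w='' (idx 0), next='c' -> output (0, 'c'), add 'c' as idx 1
Step 2: w='c' (idx 1), next='c' -> output (1, 'c'), add 'cc' as idx 2
Step 3: w='c' (idx 1), next='a' -> output (1, 'a'), add 'ca' as idx 3
Step 4: w='cc' (idx 2), next='c' -> output (2, 'c'), add 'ccc' as idx 4
Step 5: w='ccc' (idx 4), next='c' -> output (4, 'c'), add 'cccc' as idx 5


Encoded: [(0, 'c'), (1, 'c'), (1, 'a'), (2, 'c'), (4, 'c')]


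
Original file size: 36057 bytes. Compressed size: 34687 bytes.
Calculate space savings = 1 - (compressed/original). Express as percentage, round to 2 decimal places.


ratio = compressed/original = 34687/36057 = 0.962005
savings = 1 - ratio = 1 - 0.962005 = 0.037995
as a percentage: 0.037995 * 100 = 3.8%

Space savings = 1 - 34687/36057 = 3.8%


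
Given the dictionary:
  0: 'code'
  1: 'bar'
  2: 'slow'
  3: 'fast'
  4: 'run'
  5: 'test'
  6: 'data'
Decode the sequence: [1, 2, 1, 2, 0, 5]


Look up each index in the dictionary:
  1 -> 'bar'
  2 -> 'slow'
  1 -> 'bar'
  2 -> 'slow'
  0 -> 'code'
  5 -> 'test'

Decoded: "bar slow bar slow code test"


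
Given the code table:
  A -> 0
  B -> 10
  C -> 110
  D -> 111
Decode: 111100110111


Decoding:
111 -> D
10 -> B
0 -> A
110 -> C
111 -> D


Result: DBACD


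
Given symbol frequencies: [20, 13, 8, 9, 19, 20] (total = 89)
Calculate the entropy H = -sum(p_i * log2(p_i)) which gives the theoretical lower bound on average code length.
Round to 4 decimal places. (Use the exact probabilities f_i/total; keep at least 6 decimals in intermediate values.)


Per-symbol terms -p_i * log2(p_i) with p_i = f_i/89:
  p = 20/89 = 0.224719: log2(p) = -2.153805, -p*log2(p) = 0.484001
  p = 13/89 = 0.146067: log2(p) = -2.775294, -p*log2(p) = 0.405380
  p = 8/89 = 0.089888: log2(p) = -3.475733, -p*log2(p) = 0.312425
  p = 9/89 = 0.101124: log2(p) = -3.305808, -p*log2(p) = 0.334295
  p = 19/89 = 0.213483: log2(p) = -2.227806, -p*log2(p) = 0.475599
  p = 20/89 = 0.224719: log2(p) = -2.153805, -p*log2(p) = 0.484001
H = 0.484001 + 0.405380 + 0.312425 + 0.334295 + 0.475599 + 0.484001 = 2.495701

H = 2.4957 bits/symbol


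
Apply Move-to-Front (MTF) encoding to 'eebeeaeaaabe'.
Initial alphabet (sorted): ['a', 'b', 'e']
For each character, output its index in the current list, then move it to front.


MTF encoding:
'e': index 2 in ['a', 'b', 'e'] -> ['e', 'a', 'b']
'e': index 0 in ['e', 'a', 'b'] -> ['e', 'a', 'b']
'b': index 2 in ['e', 'a', 'b'] -> ['b', 'e', 'a']
'e': index 1 in ['b', 'e', 'a'] -> ['e', 'b', 'a']
'e': index 0 in ['e', 'b', 'a'] -> ['e', 'b', 'a']
'a': index 2 in ['e', 'b', 'a'] -> ['a', 'e', 'b']
'e': index 1 in ['a', 'e', 'b'] -> ['e', 'a', 'b']
'a': index 1 in ['e', 'a', 'b'] -> ['a', 'e', 'b']
'a': index 0 in ['a', 'e', 'b'] -> ['a', 'e', 'b']
'a': index 0 in ['a', 'e', 'b'] -> ['a', 'e', 'b']
'b': index 2 in ['a', 'e', 'b'] -> ['b', 'a', 'e']
'e': index 2 in ['b', 'a', 'e'] -> ['e', 'b', 'a']


Output: [2, 0, 2, 1, 0, 2, 1, 1, 0, 0, 2, 2]


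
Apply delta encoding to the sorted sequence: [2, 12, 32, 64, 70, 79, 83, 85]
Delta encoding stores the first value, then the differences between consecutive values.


First value: 2
Deltas:
  12 - 2 = 10
  32 - 12 = 20
  64 - 32 = 32
  70 - 64 = 6
  79 - 70 = 9
  83 - 79 = 4
  85 - 83 = 2


Delta encoded: [2, 10, 20, 32, 6, 9, 4, 2]


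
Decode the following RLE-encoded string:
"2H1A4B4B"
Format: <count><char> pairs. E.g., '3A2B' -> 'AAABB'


Expanding each <count><char> pair:
  2H -> 'HH'
  1A -> 'A'
  4B -> 'BBBB'
  4B -> 'BBBB'

Decoded = HHABBBBBBBB


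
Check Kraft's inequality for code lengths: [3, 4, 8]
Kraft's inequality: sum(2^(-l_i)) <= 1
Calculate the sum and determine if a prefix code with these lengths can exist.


Sum = 2^(-3) + 2^(-4) + 2^(-8)
    = 0.125 + 0.0625 + 0.00390625
    = 49/256 = 0.19140625
Since 0.19140625 <= 1, Kraft's inequality IS satisfied.
A prefix code with these lengths CAN exist.

Kraft sum = 0.19140625. Satisfied.


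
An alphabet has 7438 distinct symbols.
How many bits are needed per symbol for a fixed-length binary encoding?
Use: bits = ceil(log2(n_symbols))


log2(7438) = 12.8607
Bracket: 2^12 = 4096 < 7438 <= 2^13 = 8192
So ceil(log2(7438)) = 13

bits = ceil(log2(7438)) = ceil(12.8607) = 13 bits


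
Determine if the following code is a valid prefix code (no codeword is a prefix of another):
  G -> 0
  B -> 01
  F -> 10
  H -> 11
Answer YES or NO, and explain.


Checking each pair (does one codeword prefix another?):
  G='0' vs B='01': prefix -- VIOLATION

NO -- this is NOT a valid prefix code. G (0) is a prefix of B (01).


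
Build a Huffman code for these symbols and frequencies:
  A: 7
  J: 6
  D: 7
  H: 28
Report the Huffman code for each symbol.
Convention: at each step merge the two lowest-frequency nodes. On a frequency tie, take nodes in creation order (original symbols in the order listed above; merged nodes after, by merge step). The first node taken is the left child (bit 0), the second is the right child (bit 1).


Huffman tree construction:
Step 1: Merge J(6) + A(7) = 13
Step 2: Merge D(7) + (J+A)(13) = 20
Step 3: Merge (D+(J+A))(20) + H(28) = 48
Read each symbol's code off the tree from the root (left child = 0, right child = 1).

Codes:
  A: 011 (length 3)
  J: 010 (length 3)
  D: 00 (length 2)
  H: 1 (length 1)
Average code length: 81/48 = 1.6875 bits/symbol


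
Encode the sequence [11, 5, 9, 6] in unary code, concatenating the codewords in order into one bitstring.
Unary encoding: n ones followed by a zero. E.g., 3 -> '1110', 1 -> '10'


Encode each number as n ones followed by a terminating 0:
  11 -> 111111111110 (12 bits)
  5 -> 111110 (6 bits)
  9 -> 1111111110 (10 bits)
  6 -> 1111110 (7 bits)
Total length = 12 + 6 + 10 + 7 = 35 bits.

Unary([11, 5, 9, 6]) = 11111111111011111011111111101111110 (35 bits)


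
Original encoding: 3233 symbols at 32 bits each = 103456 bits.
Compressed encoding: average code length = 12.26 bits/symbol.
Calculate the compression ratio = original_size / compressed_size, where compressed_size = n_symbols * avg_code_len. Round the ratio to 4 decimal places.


original_size = n_symbols * orig_bits = 3233 * 32 = 103456 bits
compressed_size = n_symbols * avg_code_len = 3233 * 12.26 = 39636.58 bits
ratio = original_size / compressed_size = 103456 / 39636.58 = 2.6101

Compression ratio = 2.6101


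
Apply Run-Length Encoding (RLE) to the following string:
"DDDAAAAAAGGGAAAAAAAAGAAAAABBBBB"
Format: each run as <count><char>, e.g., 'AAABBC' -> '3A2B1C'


Scanning runs left to right:
  i=0: run of 'D' x 3 -> '3D'
  i=3: run of 'A' x 6 -> '6A'
  i=9: run of 'G' x 3 -> '3G'
  i=12: run of 'A' x 8 -> '8A'
  i=20: run of 'G' x 1 -> '1G'
  i=21: run of 'A' x 5 -> '5A'
  i=26: run of 'B' x 5 -> '5B'

RLE = 3D6A3G8A1G5A5B


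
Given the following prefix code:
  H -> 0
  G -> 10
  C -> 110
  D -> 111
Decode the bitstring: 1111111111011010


Decoding step by step:
Bits 111 -> D
Bits 111 -> D
Bits 111 -> D
Bits 10 -> G
Bits 110 -> C
Bits 10 -> G


Decoded message: DDDGCG


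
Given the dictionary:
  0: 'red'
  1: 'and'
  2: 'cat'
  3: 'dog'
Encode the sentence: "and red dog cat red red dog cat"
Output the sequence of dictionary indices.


Look up each word in the dictionary:
  'and' -> 1
  'red' -> 0
  'dog' -> 3
  'cat' -> 2
  'red' -> 0
  'red' -> 0
  'dog' -> 3
  'cat' -> 2

Encoded: [1, 0, 3, 2, 0, 0, 3, 2]


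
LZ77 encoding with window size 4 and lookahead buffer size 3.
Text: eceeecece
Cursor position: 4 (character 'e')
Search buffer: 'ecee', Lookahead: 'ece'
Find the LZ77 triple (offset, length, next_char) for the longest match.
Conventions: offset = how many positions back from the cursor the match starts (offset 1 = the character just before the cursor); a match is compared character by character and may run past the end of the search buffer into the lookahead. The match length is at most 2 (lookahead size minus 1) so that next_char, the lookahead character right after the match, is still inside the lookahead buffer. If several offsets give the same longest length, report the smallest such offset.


Try each offset into the search buffer:
  offset=1 (pos 3, char 'e'): match length 1
  offset=2 (pos 2, char 'e'): match length 1
  offset=3 (pos 1, char 'c'): match length 0
  offset=4 (pos 0, char 'e'): match length 2
Longest match has length 2 at offset 4.
next_char = character at position 4 + 2 = 6 -> 'e'

Best match: offset=4, length=2 (matching 'ec' starting at position 0)
LZ77 triple: (4, 2, 'e')


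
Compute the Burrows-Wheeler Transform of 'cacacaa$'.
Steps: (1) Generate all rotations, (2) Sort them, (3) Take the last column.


Rotations (sorted):
  0: $cacacaa -> last char: a
  1: a$cacaca -> last char: a
  2: aa$cacac -> last char: c
  3: acaa$cac -> last char: c
  4: acacaa$c -> last char: c
  5: caa$caca -> last char: a
  6: cacaa$ca -> last char: a
  7: cacacaa$ -> last char: $


BWT = aacccaa$


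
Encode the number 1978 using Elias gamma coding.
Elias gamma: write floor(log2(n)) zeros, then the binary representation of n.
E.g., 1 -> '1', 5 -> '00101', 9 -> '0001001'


num_bits = floor(log2(1978)) + 1 = 11
leading_zeros = num_bits - 1 = 10
binary(1978) = 11110111010

Elias gamma(1978) = '0000000000' + '11110111010' = 000000000011110111010 (21 bits)


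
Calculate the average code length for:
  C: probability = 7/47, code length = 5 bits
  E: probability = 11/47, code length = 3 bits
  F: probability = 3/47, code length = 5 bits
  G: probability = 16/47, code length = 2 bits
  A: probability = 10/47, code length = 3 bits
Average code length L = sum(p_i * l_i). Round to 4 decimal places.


Weighted contributions p_i * l_i:
  C: (7/47) * 5 = 35/47
  E: (11/47) * 3 = 33/47
  F: (3/47) * 5 = 15/47
  G: (16/47) * 2 = 32/47
  A: (10/47) * 3 = 30/47
Sum = (35 + 33 + 15 + 32 + 30)/47 = 145/47

L = 145/47 = 3.0851 bits/symbol


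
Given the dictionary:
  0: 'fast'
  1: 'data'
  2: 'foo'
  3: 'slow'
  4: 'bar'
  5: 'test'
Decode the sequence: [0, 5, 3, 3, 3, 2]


Look up each index in the dictionary:
  0 -> 'fast'
  5 -> 'test'
  3 -> 'slow'
  3 -> 'slow'
  3 -> 'slow'
  2 -> 'foo'

Decoded: "fast test slow slow slow foo"


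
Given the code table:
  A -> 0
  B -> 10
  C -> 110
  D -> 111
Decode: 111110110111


Decoding:
111 -> D
110 -> C
110 -> C
111 -> D


Result: DCCD


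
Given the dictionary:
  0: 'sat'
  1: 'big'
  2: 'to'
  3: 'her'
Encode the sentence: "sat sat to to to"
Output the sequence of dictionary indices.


Look up each word in the dictionary:
  'sat' -> 0
  'sat' -> 0
  'to' -> 2
  'to' -> 2
  'to' -> 2

Encoded: [0, 0, 2, 2, 2]


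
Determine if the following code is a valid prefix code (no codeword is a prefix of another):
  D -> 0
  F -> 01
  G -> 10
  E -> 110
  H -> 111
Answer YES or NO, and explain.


Checking each pair (does one codeword prefix another?):
  D='0' vs F='01': prefix -- VIOLATION

NO -- this is NOT a valid prefix code. D (0) is a prefix of F (01).


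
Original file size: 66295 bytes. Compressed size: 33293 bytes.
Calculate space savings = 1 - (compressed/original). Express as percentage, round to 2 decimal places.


ratio = compressed/original = 33293/66295 = 0.502195
savings = 1 - ratio = 1 - 0.502195 = 0.497805
as a percentage: 0.497805 * 100 = 49.78%

Space savings = 1 - 33293/66295 = 49.78%


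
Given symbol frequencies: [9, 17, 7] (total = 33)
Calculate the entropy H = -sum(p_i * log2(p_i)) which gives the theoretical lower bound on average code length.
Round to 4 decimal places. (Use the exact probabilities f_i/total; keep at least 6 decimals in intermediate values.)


Per-symbol terms -p_i * log2(p_i) with p_i = f_i/33:
  p = 9/33 = 0.272727: log2(p) = -1.874469, -p*log2(p) = 0.511219
  p = 17/33 = 0.515152: log2(p) = -0.956931, -p*log2(p) = 0.492965
  p = 7/33 = 0.212121: log2(p) = -2.237039, -p*log2(p) = 0.474523
H = 0.511219 + 0.492965 + 0.474523 = 1.478707

H = 1.4787 bits/symbol


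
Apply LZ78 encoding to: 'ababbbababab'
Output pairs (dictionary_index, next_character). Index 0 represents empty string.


LZ78 encoding steps:
Dictionary: {0: ''}
Step 1: w='' (idx 0), next='a' -> output (0, 'a'), add 'a' as idx 1
Step 2: w='' (idx 0), next='b' -> output (0, 'b'), add 'b' as idx 2
Step 3: w='a' (idx 1), next='b' -> output (1, 'b'), add 'ab' as idx 3
Step 4: w='b' (idx 2), next='b' -> output (2, 'b'), add 'bb' as idx 4
Step 5: w='ab' (idx 3), next='a' -> output (3, 'a'), add 'aba' as idx 5
Step 6: w='b' (idx 2), next='a' -> output (2, 'a'), add 'ba' as idx 6
Step 7: w='b' (idx 2), end of input -> output (2, '')


Encoded: [(0, 'a'), (0, 'b'), (1, 'b'), (2, 'b'), (3, 'a'), (2, 'a'), (2, '')]


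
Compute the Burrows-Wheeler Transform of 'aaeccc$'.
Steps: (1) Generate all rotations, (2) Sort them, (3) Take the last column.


Rotations (sorted):
  0: $aaeccc -> last char: c
  1: aaeccc$ -> last char: $
  2: aeccc$a -> last char: a
  3: c$aaecc -> last char: c
  4: cc$aaec -> last char: c
  5: ccc$aae -> last char: e
  6: eccc$aa -> last char: a


BWT = c$accea


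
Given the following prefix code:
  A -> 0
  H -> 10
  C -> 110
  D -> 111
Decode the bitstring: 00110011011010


Decoding step by step:
Bits 0 -> A
Bits 0 -> A
Bits 110 -> C
Bits 0 -> A
Bits 110 -> C
Bits 110 -> C
Bits 10 -> H


Decoded message: AACACCH


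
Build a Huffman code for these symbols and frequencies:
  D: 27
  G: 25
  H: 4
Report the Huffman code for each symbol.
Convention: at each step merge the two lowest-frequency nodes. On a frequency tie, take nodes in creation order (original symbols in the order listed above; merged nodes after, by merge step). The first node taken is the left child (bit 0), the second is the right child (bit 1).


Huffman tree construction:
Step 1: Merge H(4) + G(25) = 29
Step 2: Merge D(27) + (H+G)(29) = 56
Read each symbol's code off the tree from the root (left child = 0, right child = 1).

Codes:
  D: 0 (length 1)
  G: 11 (length 2)
  H: 10 (length 2)
Average code length: 85/56 = 1.5179 bits/symbol


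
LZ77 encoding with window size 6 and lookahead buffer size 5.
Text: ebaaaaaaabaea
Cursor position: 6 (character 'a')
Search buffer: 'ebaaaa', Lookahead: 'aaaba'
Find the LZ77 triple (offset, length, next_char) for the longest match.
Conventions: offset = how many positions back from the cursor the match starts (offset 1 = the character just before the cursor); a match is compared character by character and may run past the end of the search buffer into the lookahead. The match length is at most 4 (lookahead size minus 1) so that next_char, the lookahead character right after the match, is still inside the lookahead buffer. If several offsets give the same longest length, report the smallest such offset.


Try each offset into the search buffer:
  offset=1 (pos 5, char 'a'): match length 3
  offset=2 (pos 4, char 'a'): match length 3
  offset=3 (pos 3, char 'a'): match length 3
  offset=4 (pos 2, char 'a'): match length 3
  offset=5 (pos 1, char 'b'): match length 0
  offset=6 (pos 0, char 'e'): match length 0
Longest match has length 3, found at offsets 1, 2, 3, 4; take the smallest, offset 1.
next_char = character at position 6 + 3 = 9 -> 'b'

Best match: offset=1, length=3 (matching 'aaa' starting at position 5)
LZ77 triple: (1, 3, 'b')


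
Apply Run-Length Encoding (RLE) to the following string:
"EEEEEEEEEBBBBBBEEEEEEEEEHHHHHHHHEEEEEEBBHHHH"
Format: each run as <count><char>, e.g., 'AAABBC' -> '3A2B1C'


Scanning runs left to right:
  i=0: run of 'E' x 9 -> '9E'
  i=9: run of 'B' x 6 -> '6B'
  i=15: run of 'E' x 9 -> '9E'
  i=24: run of 'H' x 8 -> '8H'
  i=32: run of 'E' x 6 -> '6E'
  i=38: run of 'B' x 2 -> '2B'
  i=40: run of 'H' x 4 -> '4H'

RLE = 9E6B9E8H6E2B4H


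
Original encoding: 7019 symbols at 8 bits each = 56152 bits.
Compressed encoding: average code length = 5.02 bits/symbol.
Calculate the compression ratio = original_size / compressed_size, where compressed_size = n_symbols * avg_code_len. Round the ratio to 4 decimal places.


original_size = n_symbols * orig_bits = 7019 * 8 = 56152 bits
compressed_size = n_symbols * avg_code_len = 7019 * 5.02 = 35235.38 bits
ratio = original_size / compressed_size = 56152 / 35235.38 = 1.5936

Compression ratio = 1.5936


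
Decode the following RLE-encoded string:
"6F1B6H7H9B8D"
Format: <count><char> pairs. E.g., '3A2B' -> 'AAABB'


Expanding each <count><char> pair:
  6F -> 'FFFFFF'
  1B -> 'B'
  6H -> 'HHHHHH'
  7H -> 'HHHHHHH'
  9B -> 'BBBBBBBBB'
  8D -> 'DDDDDDDD'

Decoded = FFFFFFBHHHHHHHHHHHHHBBBBBBBBBDDDDDDDD


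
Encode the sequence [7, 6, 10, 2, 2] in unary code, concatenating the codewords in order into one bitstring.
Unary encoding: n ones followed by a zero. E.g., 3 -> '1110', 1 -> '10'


Encode each number as n ones followed by a terminating 0:
  7 -> 11111110 (8 bits)
  6 -> 1111110 (7 bits)
  10 -> 11111111110 (11 bits)
  2 -> 110 (3 bits)
  2 -> 110 (3 bits)
Total length = 8 + 7 + 11 + 3 + 3 = 32 bits.

Unary([7, 6, 10, 2, 2]) = 11111110111111011111111110110110 (32 bits)


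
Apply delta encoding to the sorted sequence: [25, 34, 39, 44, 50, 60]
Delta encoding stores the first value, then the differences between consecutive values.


First value: 25
Deltas:
  34 - 25 = 9
  39 - 34 = 5
  44 - 39 = 5
  50 - 44 = 6
  60 - 50 = 10


Delta encoded: [25, 9, 5, 5, 6, 10]


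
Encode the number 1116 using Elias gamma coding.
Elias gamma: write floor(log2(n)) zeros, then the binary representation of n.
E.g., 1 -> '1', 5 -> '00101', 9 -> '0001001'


num_bits = floor(log2(1116)) + 1 = 11
leading_zeros = num_bits - 1 = 10
binary(1116) = 10001011100

Elias gamma(1116) = '0000000000' + '10001011100' = 000000000010001011100 (21 bits)


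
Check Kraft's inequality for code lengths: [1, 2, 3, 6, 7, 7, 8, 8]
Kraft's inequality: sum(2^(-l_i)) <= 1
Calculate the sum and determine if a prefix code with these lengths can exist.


Sum = 2^(-1) + 2^(-2) + 2^(-3) + 2^(-6) + 2^(-7) + 2^(-7) + 2^(-8) + 2^(-8)
    = 0.5 + 0.25 + 0.125 + 0.015625 + 0.0078125 + 0.0078125 + 0.00390625 + 0.00390625
    = 234/256 = 0.9140625
Since 0.9140625 <= 1, Kraft's inequality IS satisfied.
A prefix code with these lengths CAN exist.

Kraft sum = 0.9140625. Satisfied.


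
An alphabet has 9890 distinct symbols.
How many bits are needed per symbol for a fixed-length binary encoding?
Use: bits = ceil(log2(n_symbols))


log2(9890) = 13.2718
Bracket: 2^13 = 8192 < 9890 <= 2^14 = 16384
So ceil(log2(9890)) = 14

bits = ceil(log2(9890)) = ceil(13.2718) = 14 bits


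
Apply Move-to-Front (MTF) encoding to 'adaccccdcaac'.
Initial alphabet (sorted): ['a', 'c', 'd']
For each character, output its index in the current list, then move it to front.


MTF encoding:
'a': index 0 in ['a', 'c', 'd'] -> ['a', 'c', 'd']
'd': index 2 in ['a', 'c', 'd'] -> ['d', 'a', 'c']
'a': index 1 in ['d', 'a', 'c'] -> ['a', 'd', 'c']
'c': index 2 in ['a', 'd', 'c'] -> ['c', 'a', 'd']
'c': index 0 in ['c', 'a', 'd'] -> ['c', 'a', 'd']
'c': index 0 in ['c', 'a', 'd'] -> ['c', 'a', 'd']
'c': index 0 in ['c', 'a', 'd'] -> ['c', 'a', 'd']
'd': index 2 in ['c', 'a', 'd'] -> ['d', 'c', 'a']
'c': index 1 in ['d', 'c', 'a'] -> ['c', 'd', 'a']
'a': index 2 in ['c', 'd', 'a'] -> ['a', 'c', 'd']
'a': index 0 in ['a', 'c', 'd'] -> ['a', 'c', 'd']
'c': index 1 in ['a', 'c', 'd'] -> ['c', 'a', 'd']


Output: [0, 2, 1, 2, 0, 0, 0, 2, 1, 2, 0, 1]


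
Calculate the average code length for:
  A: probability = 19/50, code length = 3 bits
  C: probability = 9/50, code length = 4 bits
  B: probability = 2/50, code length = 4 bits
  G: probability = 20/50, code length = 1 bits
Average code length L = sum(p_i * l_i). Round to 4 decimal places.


Weighted contributions p_i * l_i:
  A: (19/50) * 3 = 57/50
  C: (9/50) * 4 = 36/50
  B: (2/50) * 4 = 8/50
  G: (20/50) * 1 = 20/50
Sum = (57 + 36 + 8 + 20)/50 = 121/50

L = 121/50 = 2.4200 bits/symbol


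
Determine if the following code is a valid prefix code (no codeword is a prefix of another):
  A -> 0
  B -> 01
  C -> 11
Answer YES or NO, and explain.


Checking each pair (does one codeword prefix another?):
  A='0' vs B='01': prefix -- VIOLATION

NO -- this is NOT a valid prefix code. A (0) is a prefix of B (01).


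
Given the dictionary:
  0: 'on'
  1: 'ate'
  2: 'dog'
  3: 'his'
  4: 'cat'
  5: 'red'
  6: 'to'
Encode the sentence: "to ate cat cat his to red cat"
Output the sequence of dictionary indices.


Look up each word in the dictionary:
  'to' -> 6
  'ate' -> 1
  'cat' -> 4
  'cat' -> 4
  'his' -> 3
  'to' -> 6
  'red' -> 5
  'cat' -> 4

Encoded: [6, 1, 4, 4, 3, 6, 5, 4]


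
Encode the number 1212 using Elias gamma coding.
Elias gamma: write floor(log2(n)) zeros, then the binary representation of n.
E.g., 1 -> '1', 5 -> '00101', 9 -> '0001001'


num_bits = floor(log2(1212)) + 1 = 11
leading_zeros = num_bits - 1 = 10
binary(1212) = 10010111100

Elias gamma(1212) = '0000000000' + '10010111100' = 000000000010010111100 (21 bits)


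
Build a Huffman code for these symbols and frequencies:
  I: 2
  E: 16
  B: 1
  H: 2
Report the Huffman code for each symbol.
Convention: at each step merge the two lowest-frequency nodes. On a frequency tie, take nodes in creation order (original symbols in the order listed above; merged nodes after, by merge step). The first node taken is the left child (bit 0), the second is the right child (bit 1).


Huffman tree construction:
Step 1: Merge B(1) + I(2) = 3
Step 2: Merge H(2) + (B+I)(3) = 5
Step 3: Merge (H+(B+I))(5) + E(16) = 21
Read each symbol's code off the tree from the root (left child = 0, right child = 1).

Codes:
  I: 011 (length 3)
  E: 1 (length 1)
  B: 010 (length 3)
  H: 00 (length 2)
Average code length: 29/21 = 1.3810 bits/symbol


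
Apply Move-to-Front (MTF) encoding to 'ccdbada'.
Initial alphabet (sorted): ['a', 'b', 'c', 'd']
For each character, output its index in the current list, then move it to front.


MTF encoding:
'c': index 2 in ['a', 'b', 'c', 'd'] -> ['c', 'a', 'b', 'd']
'c': index 0 in ['c', 'a', 'b', 'd'] -> ['c', 'a', 'b', 'd']
'd': index 3 in ['c', 'a', 'b', 'd'] -> ['d', 'c', 'a', 'b']
'b': index 3 in ['d', 'c', 'a', 'b'] -> ['b', 'd', 'c', 'a']
'a': index 3 in ['b', 'd', 'c', 'a'] -> ['a', 'b', 'd', 'c']
'd': index 2 in ['a', 'b', 'd', 'c'] -> ['d', 'a', 'b', 'c']
'a': index 1 in ['d', 'a', 'b', 'c'] -> ['a', 'd', 'b', 'c']


Output: [2, 0, 3, 3, 3, 2, 1]


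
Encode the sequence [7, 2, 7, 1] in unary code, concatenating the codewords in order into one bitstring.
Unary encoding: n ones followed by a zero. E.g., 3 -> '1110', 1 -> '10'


Encode each number as n ones followed by a terminating 0:
  7 -> 11111110 (8 bits)
  2 -> 110 (3 bits)
  7 -> 11111110 (8 bits)
  1 -> 10 (2 bits)
Total length = 8 + 3 + 8 + 2 = 21 bits.

Unary([7, 2, 7, 1]) = 111111101101111111010 (21 bits)


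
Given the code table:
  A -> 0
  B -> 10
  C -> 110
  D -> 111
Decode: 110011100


Decoding:
110 -> C
0 -> A
111 -> D
0 -> A
0 -> A


Result: CADAA


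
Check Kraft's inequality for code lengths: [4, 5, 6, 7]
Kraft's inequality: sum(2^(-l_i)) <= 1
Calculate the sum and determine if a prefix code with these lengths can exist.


Sum = 2^(-4) + 2^(-5) + 2^(-6) + 2^(-7)
    = 0.0625 + 0.03125 + 0.015625 + 0.0078125
    = 15/128 = 0.1171875
Since 0.1171875 <= 1, Kraft's inequality IS satisfied.
A prefix code with these lengths CAN exist.

Kraft sum = 0.1171875. Satisfied.


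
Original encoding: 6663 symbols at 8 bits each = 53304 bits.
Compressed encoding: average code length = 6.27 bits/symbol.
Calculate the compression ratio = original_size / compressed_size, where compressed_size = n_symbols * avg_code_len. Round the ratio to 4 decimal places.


original_size = n_symbols * orig_bits = 6663 * 8 = 53304 bits
compressed_size = n_symbols * avg_code_len = 6663 * 6.27 = 41777.01 bits
ratio = original_size / compressed_size = 53304 / 41777.01 = 1.2759

Compression ratio = 1.2759


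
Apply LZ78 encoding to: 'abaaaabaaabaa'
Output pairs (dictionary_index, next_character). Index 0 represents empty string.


LZ78 encoding steps:
Dictionary: {0: ''}
Step 1: w='' (idx 0), next='a' -> output (0, 'a'), add 'a' as idx 1
Step 2: w='' (idx 0), next='b' -> output (0, 'b'), add 'b' as idx 2
Step 3: w='a' (idx 1), next='a' -> output (1, 'a'), add 'aa' as idx 3
Step 4: w='aa' (idx 3), next='b' -> output (3, 'b'), add 'aab' as idx 4
Step 5: w='aa' (idx 3), next='a' -> output (3, 'a'), add 'aaa' as idx 5
Step 6: w='b' (idx 2), next='a' -> output (2, 'a'), add 'ba' as idx 6
Step 7: w='a' (idx 1), end of input -> output (1, '')


Encoded: [(0, 'a'), (0, 'b'), (1, 'a'), (3, 'b'), (3, 'a'), (2, 'a'), (1, '')]


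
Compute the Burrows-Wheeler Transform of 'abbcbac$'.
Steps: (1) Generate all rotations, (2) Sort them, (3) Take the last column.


Rotations (sorted):
  0: $abbcbac -> last char: c
  1: abbcbac$ -> last char: $
  2: ac$abbcb -> last char: b
  3: bac$abbc -> last char: c
  4: bbcbac$a -> last char: a
  5: bcbac$ab -> last char: b
  6: c$abbcba -> last char: a
  7: cbac$abb -> last char: b


BWT = c$bcabab


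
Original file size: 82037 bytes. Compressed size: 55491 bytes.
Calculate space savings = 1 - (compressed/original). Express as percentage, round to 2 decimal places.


ratio = compressed/original = 55491/82037 = 0.676414
savings = 1 - ratio = 1 - 0.676414 = 0.323586
as a percentage: 0.323586 * 100 = 32.36%

Space savings = 1 - 55491/82037 = 32.36%


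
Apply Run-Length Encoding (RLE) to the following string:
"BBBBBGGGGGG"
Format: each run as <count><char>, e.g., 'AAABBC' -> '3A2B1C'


Scanning runs left to right:
  i=0: run of 'B' x 5 -> '5B'
  i=5: run of 'G' x 6 -> '6G'

RLE = 5B6G


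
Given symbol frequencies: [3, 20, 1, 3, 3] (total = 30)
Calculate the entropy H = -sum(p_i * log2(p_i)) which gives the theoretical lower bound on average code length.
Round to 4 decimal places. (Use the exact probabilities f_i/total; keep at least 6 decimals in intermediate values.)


Per-symbol terms -p_i * log2(p_i) with p_i = f_i/30:
  p = 3/30 = 0.100000: log2(p) = -3.321928, -p*log2(p) = 0.332193
  p = 20/30 = 0.666667: log2(p) = -0.584963, -p*log2(p) = 0.389975
  p = 1/30 = 0.033333: log2(p) = -4.906891, -p*log2(p) = 0.163563
  p = 3/30 = 0.100000: log2(p) = -3.321928, -p*log2(p) = 0.332193
  p = 3/30 = 0.100000: log2(p) = -3.321928, -p*log2(p) = 0.332193
H = 0.332193 + 0.389975 + 0.163563 + 0.332193 + 0.332193 = 1.550117

H = 1.5501 bits/symbol


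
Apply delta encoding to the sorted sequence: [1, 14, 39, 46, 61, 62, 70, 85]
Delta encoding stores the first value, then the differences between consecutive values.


First value: 1
Deltas:
  14 - 1 = 13
  39 - 14 = 25
  46 - 39 = 7
  61 - 46 = 15
  62 - 61 = 1
  70 - 62 = 8
  85 - 70 = 15


Delta encoded: [1, 13, 25, 7, 15, 1, 8, 15]


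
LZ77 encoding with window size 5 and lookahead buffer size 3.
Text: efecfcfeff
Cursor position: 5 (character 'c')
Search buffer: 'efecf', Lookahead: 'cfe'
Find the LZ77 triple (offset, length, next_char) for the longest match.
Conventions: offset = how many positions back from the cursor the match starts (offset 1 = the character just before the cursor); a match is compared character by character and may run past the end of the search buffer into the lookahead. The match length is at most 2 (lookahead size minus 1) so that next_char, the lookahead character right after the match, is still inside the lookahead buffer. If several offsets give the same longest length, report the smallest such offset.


Try each offset into the search buffer:
  offset=1 (pos 4, char 'f'): match length 0
  offset=2 (pos 3, char 'c'): match length 2
  offset=3 (pos 2, char 'e'): match length 0
  offset=4 (pos 1, char 'f'): match length 0
  offset=5 (pos 0, char 'e'): match length 0
Longest match has length 2 at offset 2.
next_char = character at position 5 + 2 = 7 -> 'e'

Best match: offset=2, length=2 (matching 'cf' starting at position 3)
LZ77 triple: (2, 2, 'e')


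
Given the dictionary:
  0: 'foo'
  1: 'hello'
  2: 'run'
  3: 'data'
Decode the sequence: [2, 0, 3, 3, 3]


Look up each index in the dictionary:
  2 -> 'run'
  0 -> 'foo'
  3 -> 'data'
  3 -> 'data'
  3 -> 'data'

Decoded: "run foo data data data"


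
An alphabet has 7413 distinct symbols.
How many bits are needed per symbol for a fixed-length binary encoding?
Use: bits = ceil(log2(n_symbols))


log2(7413) = 12.8558
Bracket: 2^12 = 4096 < 7413 <= 2^13 = 8192
So ceil(log2(7413)) = 13

bits = ceil(log2(7413)) = ceil(12.8558) = 13 bits


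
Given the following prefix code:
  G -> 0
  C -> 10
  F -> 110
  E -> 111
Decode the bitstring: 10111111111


Decoding step by step:
Bits 10 -> C
Bits 111 -> E
Bits 111 -> E
Bits 111 -> E


Decoded message: CEEE


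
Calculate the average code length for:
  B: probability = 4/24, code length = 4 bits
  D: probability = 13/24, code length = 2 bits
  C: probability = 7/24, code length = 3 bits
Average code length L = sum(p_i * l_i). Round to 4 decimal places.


Weighted contributions p_i * l_i:
  B: (4/24) * 4 = 16/24
  D: (13/24) * 2 = 26/24
  C: (7/24) * 3 = 21/24
Sum = (16 + 26 + 21)/24 = 63/24

L = 63/24 = 2.6250 bits/symbol


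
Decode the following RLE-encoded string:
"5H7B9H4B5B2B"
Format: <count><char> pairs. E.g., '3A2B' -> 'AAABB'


Expanding each <count><char> pair:
  5H -> 'HHHHH'
  7B -> 'BBBBBBB'
  9H -> 'HHHHHHHHH'
  4B -> 'BBBB'
  5B -> 'BBBBB'
  2B -> 'BB'

Decoded = HHHHHBBBBBBBHHHHHHHHHBBBBBBBBBBB


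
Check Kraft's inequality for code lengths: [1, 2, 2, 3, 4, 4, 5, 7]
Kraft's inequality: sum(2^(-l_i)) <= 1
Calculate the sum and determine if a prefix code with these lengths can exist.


Sum = 2^(-1) + 2^(-2) + 2^(-2) + 2^(-3) + 2^(-4) + 2^(-4) + 2^(-5) + 2^(-7)
    = 0.5 + 0.25 + 0.25 + 0.125 + 0.0625 + 0.0625 + 0.03125 + 0.0078125
    = 165/128 = 1.2890625
Since 1.2890625 > 1, Kraft's inequality is NOT satisfied.
A prefix code with these lengths CANNOT exist.

Kraft sum = 1.2890625. Not satisfied.


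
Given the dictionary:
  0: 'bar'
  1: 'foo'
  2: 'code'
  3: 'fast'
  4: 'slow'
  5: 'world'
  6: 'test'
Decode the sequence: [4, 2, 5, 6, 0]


Look up each index in the dictionary:
  4 -> 'slow'
  2 -> 'code'
  5 -> 'world'
  6 -> 'test'
  0 -> 'bar'

Decoded: "slow code world test bar"


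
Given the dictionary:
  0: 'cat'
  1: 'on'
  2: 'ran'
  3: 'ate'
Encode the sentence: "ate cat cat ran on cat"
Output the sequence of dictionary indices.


Look up each word in the dictionary:
  'ate' -> 3
  'cat' -> 0
  'cat' -> 0
  'ran' -> 2
  'on' -> 1
  'cat' -> 0

Encoded: [3, 0, 0, 2, 1, 0]


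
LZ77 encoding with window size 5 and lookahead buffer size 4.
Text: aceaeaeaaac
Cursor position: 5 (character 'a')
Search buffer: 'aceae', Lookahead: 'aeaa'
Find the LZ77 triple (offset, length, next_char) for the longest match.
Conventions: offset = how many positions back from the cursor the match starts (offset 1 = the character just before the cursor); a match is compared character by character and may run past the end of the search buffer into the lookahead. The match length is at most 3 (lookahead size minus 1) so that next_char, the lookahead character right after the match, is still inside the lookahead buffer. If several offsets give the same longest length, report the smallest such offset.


Try each offset into the search buffer:
  offset=1 (pos 4, char 'e'): match length 0
  offset=2 (pos 3, char 'a'): match length 3
  offset=3 (pos 2, char 'e'): match length 0
  offset=4 (pos 1, char 'c'): match length 0
  offset=5 (pos 0, char 'a'): match length 1
Longest match has length 3 at offset 2.
next_char = character at position 5 + 3 = 8 -> 'a'

Best match: offset=2, length=3 (matching 'aea' starting at position 3)
LZ77 triple: (2, 3, 'a')
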